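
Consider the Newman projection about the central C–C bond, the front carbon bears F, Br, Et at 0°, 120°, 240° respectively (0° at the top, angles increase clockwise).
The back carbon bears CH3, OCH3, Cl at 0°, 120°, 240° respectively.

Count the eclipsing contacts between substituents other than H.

3

Non-H eclipsing pairs: F(0°)/CH3(0°); Br(120°)/OCH3(120°); Et(240°)/Cl(240°) — 3 interactions.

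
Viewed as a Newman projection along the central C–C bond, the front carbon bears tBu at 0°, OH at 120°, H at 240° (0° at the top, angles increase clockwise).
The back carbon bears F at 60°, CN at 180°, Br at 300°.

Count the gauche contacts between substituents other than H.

Non-H gauche pairs: tBu(0°)/F(60°); tBu(0°)/Br(300°); OH(120°)/F(60°); OH(120°)/CN(180°) — 4 interactions.

4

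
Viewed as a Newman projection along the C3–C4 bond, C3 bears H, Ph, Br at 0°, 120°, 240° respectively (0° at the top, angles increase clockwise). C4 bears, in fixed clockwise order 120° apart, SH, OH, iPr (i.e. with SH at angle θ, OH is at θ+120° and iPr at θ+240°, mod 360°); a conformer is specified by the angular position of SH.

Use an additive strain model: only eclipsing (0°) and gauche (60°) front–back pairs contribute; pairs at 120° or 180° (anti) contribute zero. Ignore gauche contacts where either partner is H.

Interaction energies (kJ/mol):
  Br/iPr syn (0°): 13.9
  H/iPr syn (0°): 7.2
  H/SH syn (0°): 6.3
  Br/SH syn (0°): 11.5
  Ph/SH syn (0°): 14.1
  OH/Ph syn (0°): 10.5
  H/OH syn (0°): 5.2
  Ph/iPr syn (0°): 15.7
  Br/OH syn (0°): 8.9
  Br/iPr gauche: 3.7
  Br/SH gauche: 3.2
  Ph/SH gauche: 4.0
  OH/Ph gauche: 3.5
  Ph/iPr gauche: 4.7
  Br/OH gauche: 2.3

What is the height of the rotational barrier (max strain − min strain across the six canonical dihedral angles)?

SH at 0° (eclipsed): H(0°)/SH(0°) eclipsed 6.3; Ph(120°)/OH(120°) eclipsed 10.5; Br(240°)/iPr(240°) eclipsed 13.9 → 30.7 kJ/mol.
SH at 60° (staggered): Ph(120°)/SH(60°) gauche 4.0; Ph(120°)/OH(180°) gauche 3.5; Br(240°)/OH(180°) gauche 2.3; Br(240°)/iPr(300°) gauche 3.7 → 13.5 kJ/mol.
SH at 120° (eclipsed): H(0°)/iPr(0°) eclipsed 7.2; Ph(120°)/SH(120°) eclipsed 14.1; Br(240°)/OH(240°) eclipsed 8.9 → 30.2 kJ/mol.
SH at 180° (staggered): Ph(120°)/SH(180°) gauche 4.0; Ph(120°)/iPr(60°) gauche 4.7; Br(240°)/SH(180°) gauche 3.2; Br(240°)/OH(300°) gauche 2.3 → 14.2 kJ/mol.
SH at 240° (eclipsed): H(0°)/OH(0°) eclipsed 5.2; Ph(120°)/iPr(120°) eclipsed 15.7; Br(240°)/SH(240°) eclipsed 11.5 → 32.4 kJ/mol.
SH at 300° (staggered): Ph(120°)/OH(60°) gauche 3.5; Ph(120°)/iPr(180°) gauche 4.7; Br(240°)/SH(300°) gauche 3.2; Br(240°)/iPr(180°) gauche 3.7 → 15.1 kJ/mol.
Max at 240° (32.4 kJ/mol), min at 60° (13.5 kJ/mol); barrier = 18.9 kJ/mol.

18.9 kJ/mol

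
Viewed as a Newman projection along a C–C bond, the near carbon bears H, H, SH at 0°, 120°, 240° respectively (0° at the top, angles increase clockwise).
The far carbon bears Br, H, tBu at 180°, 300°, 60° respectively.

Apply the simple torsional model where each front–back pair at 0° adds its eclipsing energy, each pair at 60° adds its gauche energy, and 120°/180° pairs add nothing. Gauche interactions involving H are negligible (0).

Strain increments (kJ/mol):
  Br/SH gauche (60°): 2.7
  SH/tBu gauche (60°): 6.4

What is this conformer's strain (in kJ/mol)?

2.7 kJ/mol

This conformer (staggered): SH(240°)/Br(180°) gauche 2.7 → 2.7 kJ/mol.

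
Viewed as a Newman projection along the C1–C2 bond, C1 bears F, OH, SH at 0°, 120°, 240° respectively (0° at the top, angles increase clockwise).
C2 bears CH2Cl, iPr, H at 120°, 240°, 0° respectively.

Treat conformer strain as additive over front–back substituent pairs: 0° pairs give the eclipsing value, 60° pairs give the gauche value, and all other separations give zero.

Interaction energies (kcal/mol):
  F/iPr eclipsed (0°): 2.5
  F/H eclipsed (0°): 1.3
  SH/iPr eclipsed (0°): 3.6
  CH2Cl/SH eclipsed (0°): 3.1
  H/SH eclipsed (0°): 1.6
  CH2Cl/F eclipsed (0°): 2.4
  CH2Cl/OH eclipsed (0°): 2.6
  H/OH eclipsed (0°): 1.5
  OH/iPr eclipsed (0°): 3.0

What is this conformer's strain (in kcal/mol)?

This conformer (eclipsed): F(0°)/H(0°) eclipsed 1.3; OH(120°)/CH2Cl(120°) eclipsed 2.6; SH(240°)/iPr(240°) eclipsed 3.6 → 7.5 kcal/mol.

7.5 kcal/mol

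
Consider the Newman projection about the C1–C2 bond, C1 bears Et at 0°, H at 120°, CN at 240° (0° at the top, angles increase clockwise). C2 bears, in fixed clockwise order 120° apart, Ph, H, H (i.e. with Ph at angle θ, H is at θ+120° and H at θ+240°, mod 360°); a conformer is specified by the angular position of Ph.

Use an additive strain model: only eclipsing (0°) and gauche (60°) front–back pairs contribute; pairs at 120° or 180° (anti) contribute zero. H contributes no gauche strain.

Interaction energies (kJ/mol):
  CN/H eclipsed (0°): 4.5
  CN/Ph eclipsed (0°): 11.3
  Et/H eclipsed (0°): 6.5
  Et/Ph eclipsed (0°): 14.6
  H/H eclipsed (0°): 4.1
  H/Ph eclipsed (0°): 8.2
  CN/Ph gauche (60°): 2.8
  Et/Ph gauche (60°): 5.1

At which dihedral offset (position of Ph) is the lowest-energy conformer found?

Ph at 0° (eclipsed): Et–Ph eclipsed, H–H eclipsed, CN–H eclipsed; 14.6 + 4.1 + 4.5 = 23.2 kJ/mol.
Ph at 60° (staggered): Et–Ph gauche; 5.1 = 5.1 kJ/mol.
Ph at 120° (eclipsed): Et–H eclipsed, H–Ph eclipsed, CN–H eclipsed; 6.5 + 8.2 + 4.5 = 19.2 kJ/mol.
Ph at 180° (staggered): CN–Ph gauche; 2.8 = 2.8 kJ/mol.
Ph at 240° (eclipsed): Et–H eclipsed, H–H eclipsed, CN–Ph eclipsed; 6.5 + 4.1 + 11.3 = 21.9 kJ/mol.
Ph at 300° (staggered): Et–Ph gauche, CN–Ph gauche; 5.1 + 2.8 = 7.9 kJ/mol.
The minimum (2.8 kJ/mol) occurs with Ph at 180°.

180°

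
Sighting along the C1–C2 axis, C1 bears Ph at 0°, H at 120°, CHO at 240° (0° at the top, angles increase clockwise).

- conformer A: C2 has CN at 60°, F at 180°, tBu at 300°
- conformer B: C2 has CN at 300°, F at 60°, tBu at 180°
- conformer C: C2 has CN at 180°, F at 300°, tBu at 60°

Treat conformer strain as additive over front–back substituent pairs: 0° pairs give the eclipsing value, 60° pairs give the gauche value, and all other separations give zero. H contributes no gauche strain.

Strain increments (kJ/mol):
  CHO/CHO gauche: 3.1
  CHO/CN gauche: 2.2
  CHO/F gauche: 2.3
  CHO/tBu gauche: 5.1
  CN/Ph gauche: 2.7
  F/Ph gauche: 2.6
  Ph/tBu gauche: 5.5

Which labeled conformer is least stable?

A

A (staggered): Ph(0°)/CN(60°) gauche 2.7; Ph(0°)/tBu(300°) gauche 5.5; CHO(240°)/F(180°) gauche 2.3; CHO(240°)/tBu(300°) gauche 5.1 → 15.6 kJ/mol.
B (staggered): Ph(0°)/CN(300°) gauche 2.7; Ph(0°)/F(60°) gauche 2.6; CHO(240°)/CN(300°) gauche 2.2; CHO(240°)/tBu(180°) gauche 5.1 → 12.6 kJ/mol.
C (staggered): Ph(0°)/F(300°) gauche 2.6; Ph(0°)/tBu(60°) gauche 5.5; CHO(240°)/CN(180°) gauche 2.2; CHO(240°)/F(300°) gauche 2.3 → 12.6 kJ/mol.
A has the highest total (15.6 kJ/mol).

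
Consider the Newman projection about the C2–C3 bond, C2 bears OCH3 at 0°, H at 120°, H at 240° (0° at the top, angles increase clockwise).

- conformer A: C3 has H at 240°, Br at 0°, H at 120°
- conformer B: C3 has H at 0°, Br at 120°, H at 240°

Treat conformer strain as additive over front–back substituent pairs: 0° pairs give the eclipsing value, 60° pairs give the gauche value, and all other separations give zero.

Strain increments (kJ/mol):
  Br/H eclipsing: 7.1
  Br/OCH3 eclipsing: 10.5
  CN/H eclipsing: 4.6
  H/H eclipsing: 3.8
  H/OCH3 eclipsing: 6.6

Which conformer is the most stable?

A (eclipsed): OCH3–Br eclipsed, H–H eclipsed, H–H eclipsed; 10.5 + 3.8 + 3.8 = 18.1 kJ/mol.
B (eclipsed): OCH3–H eclipsed, H–Br eclipsed, H–H eclipsed; 6.6 + 7.1 + 3.8 = 17.5 kJ/mol.
B has the lowest total (17.5 kJ/mol).

B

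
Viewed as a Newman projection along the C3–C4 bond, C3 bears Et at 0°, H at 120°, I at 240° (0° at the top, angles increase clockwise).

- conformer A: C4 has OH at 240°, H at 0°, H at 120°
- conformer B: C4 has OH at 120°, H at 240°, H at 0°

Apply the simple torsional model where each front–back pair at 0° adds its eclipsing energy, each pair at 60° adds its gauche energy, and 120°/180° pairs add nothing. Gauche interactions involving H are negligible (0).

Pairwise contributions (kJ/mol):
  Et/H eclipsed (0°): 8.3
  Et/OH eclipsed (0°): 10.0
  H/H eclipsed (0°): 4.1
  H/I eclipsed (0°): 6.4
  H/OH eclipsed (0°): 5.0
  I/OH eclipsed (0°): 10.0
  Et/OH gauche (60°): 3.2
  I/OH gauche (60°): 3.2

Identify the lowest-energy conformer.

A is eclipsed. Et at 0° is eclipsed with H at 0° (8.3); H at 120° is eclipsed with H at 120° (4.1); I at 240° is eclipsed with OH at 240° (10.0). Total 22.4 kJ/mol.
B is eclipsed. Et at 0° is eclipsed with H at 0° (8.3); H at 120° is eclipsed with OH at 120° (5.0); I at 240° is eclipsed with H at 240° (6.4). Total 19.7 kJ/mol.
B has the lowest total (19.7 kJ/mol).

B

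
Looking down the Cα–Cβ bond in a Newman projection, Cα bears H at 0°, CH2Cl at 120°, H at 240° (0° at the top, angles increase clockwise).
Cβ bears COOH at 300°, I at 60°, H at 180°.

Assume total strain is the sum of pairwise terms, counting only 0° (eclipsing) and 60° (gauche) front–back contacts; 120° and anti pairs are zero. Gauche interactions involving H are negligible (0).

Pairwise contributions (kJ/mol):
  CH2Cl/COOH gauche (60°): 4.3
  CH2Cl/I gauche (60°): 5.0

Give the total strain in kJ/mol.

5.0 kJ/mol

This conformer (staggered): CH2Cl–I gauche; 5.0 = 5.0 kJ/mol.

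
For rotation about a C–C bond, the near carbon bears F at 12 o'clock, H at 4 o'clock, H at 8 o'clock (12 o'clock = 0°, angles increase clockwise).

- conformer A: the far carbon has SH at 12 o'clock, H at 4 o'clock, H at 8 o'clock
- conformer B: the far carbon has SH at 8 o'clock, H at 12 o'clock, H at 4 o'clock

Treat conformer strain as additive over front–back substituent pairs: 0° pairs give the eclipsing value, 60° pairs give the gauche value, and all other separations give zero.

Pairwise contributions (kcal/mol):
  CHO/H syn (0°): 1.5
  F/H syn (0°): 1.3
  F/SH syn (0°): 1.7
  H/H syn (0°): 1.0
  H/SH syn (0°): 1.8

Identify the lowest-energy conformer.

A

A (eclipsed): F(0°)/SH(0°) eclipsed 1.7; H(120°)/H(120°) eclipsed 1.0; H(240°)/H(240°) eclipsed 1.0 → 3.7 kcal/mol.
B (eclipsed): F(0°)/H(0°) eclipsed 1.3; H(120°)/H(120°) eclipsed 1.0; H(240°)/SH(240°) eclipsed 1.8 → 4.1 kcal/mol.
A has the lowest total (3.7 kcal/mol).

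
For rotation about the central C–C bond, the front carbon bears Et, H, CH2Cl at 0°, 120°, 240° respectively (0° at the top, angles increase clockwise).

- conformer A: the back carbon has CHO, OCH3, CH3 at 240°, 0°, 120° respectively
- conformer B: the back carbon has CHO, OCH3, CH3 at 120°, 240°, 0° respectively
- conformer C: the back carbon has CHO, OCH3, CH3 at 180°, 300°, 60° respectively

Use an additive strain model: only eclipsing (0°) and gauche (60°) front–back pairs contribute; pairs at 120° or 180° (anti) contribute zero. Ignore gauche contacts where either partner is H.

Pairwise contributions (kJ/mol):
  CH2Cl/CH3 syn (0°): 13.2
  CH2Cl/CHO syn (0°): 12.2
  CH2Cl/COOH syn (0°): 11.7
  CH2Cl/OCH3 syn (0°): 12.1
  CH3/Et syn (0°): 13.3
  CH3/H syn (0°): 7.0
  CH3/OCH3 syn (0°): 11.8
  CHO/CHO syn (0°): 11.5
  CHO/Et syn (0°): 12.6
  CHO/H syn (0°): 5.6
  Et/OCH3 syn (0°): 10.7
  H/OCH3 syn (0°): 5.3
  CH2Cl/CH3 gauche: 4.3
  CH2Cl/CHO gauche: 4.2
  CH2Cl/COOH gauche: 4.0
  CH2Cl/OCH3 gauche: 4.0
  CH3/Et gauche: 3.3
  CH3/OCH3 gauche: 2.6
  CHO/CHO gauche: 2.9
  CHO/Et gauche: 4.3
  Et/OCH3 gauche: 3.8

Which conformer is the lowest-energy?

A (eclipsed): Et–OCH3 eclipsed, H–CH3 eclipsed, CH2Cl–CHO eclipsed; 10.7 + 7.0 + 12.2 = 29.9 kJ/mol.
B (eclipsed): Et–CH3 eclipsed, H–CHO eclipsed, CH2Cl–OCH3 eclipsed; 13.3 + 5.6 + 12.1 = 31.0 kJ/mol.
C (staggered): Et–OCH3 gauche, Et–CH3 gauche, CH2Cl–CHO gauche, CH2Cl–OCH3 gauche; 3.8 + 3.3 + 4.2 + 4.0 = 15.3 kJ/mol.
C has the lowest total (15.3 kJ/mol).

C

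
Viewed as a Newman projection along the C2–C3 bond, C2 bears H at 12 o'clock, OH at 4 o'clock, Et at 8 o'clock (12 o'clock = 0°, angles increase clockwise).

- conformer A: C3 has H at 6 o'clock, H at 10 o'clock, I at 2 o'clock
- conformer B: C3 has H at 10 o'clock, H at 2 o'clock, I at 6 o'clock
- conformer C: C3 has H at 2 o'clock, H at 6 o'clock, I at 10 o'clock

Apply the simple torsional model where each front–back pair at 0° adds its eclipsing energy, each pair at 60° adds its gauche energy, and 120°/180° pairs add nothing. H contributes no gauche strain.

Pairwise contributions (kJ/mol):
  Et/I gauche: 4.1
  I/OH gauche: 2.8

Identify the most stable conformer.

A (staggered): OH(120°)/I(60°) gauche 2.8 → 2.8 kJ/mol.
B (staggered): OH(120°)/I(180°) gauche 2.8; Et(240°)/I(180°) gauche 4.1 → 6.9 kJ/mol.
C (staggered): Et(240°)/I(300°) gauche 4.1 → 4.1 kJ/mol.
A has the lowest total (2.8 kJ/mol).

A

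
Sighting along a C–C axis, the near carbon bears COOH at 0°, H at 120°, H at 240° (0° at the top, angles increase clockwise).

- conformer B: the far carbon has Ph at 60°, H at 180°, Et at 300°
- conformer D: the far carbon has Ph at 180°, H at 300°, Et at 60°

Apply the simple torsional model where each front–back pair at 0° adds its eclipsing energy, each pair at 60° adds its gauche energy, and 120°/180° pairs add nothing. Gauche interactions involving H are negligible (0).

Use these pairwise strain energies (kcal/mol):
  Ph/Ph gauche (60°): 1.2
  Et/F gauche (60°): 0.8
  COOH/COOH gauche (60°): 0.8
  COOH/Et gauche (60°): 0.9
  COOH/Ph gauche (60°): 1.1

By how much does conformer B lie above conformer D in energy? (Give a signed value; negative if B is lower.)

+1.1 kcal/mol

B (staggered): COOH(0°)/Ph(60°) gauche 1.1; COOH(0°)/Et(300°) gauche 0.9 → 2.0 kcal/mol.
D (staggered): COOH(0°)/Et(60°) gauche 0.9 → 0.9 kcal/mol.
E(B) − E(D) = 2.0 − 0.9 = +1.1 kcal/mol.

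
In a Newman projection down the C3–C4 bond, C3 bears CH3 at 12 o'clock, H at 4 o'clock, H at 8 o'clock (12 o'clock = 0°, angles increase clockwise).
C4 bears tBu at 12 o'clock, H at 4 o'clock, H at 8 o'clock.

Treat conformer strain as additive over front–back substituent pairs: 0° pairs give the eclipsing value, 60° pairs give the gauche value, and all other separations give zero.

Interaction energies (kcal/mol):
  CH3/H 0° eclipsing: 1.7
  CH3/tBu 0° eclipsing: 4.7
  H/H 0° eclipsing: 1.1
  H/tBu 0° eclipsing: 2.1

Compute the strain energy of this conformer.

6.9 kcal/mol

This conformer is eclipsed. CH3 at 0° is eclipsed with tBu at 0° (4.7); H at 120° is eclipsed with H at 120° (1.1); H at 240° is eclipsed with H at 240° (1.1). Total 6.9 kcal/mol.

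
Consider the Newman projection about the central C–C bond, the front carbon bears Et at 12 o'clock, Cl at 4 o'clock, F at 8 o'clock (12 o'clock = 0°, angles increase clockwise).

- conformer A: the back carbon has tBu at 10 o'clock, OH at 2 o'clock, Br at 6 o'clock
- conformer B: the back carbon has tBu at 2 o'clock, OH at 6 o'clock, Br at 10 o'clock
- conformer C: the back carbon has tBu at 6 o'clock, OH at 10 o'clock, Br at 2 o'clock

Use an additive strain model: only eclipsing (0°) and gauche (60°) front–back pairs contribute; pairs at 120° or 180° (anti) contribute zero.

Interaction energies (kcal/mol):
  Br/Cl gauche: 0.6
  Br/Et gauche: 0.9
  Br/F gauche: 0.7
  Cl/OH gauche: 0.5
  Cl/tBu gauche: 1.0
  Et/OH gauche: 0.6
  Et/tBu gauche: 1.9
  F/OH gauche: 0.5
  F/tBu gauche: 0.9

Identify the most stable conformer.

C

A is staggered. Et at 0° is gauche with tBu at 300° (1.9); Et at 0° is gauche with OH at 60° (0.6); Cl at 120° is gauche with OH at 60° (0.5); Cl at 120° is gauche with Br at 180° (0.6); F at 240° is gauche with tBu at 300° (0.9); F at 240° is gauche with Br at 180° (0.7). Total 5.2 kcal/mol.
B is staggered. Et at 0° is gauche with tBu at 60° (1.9); Et at 0° is gauche with Br at 300° (0.9); Cl at 120° is gauche with tBu at 60° (1.0); Cl at 120° is gauche with OH at 180° (0.5); F at 240° is gauche with OH at 180° (0.5); F at 240° is gauche with Br at 300° (0.7). Total 5.5 kcal/mol.
C is staggered. Et at 0° is gauche with OH at 300° (0.6); Et at 0° is gauche with Br at 60° (0.9); Cl at 120° is gauche with tBu at 180° (1.0); Cl at 120° is gauche with Br at 60° (0.6); F at 240° is gauche with tBu at 180° (0.9); F at 240° is gauche with OH at 300° (0.5). Total 4.5 kcal/mol.
C has the lowest total (4.5 kcal/mol).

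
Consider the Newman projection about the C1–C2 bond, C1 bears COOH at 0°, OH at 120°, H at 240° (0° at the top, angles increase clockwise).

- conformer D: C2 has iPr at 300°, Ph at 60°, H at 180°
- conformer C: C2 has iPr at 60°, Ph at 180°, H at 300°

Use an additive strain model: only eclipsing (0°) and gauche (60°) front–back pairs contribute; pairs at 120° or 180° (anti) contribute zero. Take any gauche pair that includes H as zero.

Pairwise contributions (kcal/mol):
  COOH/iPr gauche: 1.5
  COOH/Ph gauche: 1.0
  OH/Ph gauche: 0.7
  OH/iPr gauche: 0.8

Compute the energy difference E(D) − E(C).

+0.2 kcal/mol

D (staggered): COOH–iPr gauche, COOH–Ph gauche, OH–Ph gauche; 1.5 + 1.0 + 0.7 = 3.2 kcal/mol.
C (staggered): COOH–iPr gauche, OH–iPr gauche, OH–Ph gauche; 1.5 + 0.8 + 0.7 = 3.0 kcal/mol.
E(D) − E(C) = 3.2 − 3.0 = +0.2 kcal/mol.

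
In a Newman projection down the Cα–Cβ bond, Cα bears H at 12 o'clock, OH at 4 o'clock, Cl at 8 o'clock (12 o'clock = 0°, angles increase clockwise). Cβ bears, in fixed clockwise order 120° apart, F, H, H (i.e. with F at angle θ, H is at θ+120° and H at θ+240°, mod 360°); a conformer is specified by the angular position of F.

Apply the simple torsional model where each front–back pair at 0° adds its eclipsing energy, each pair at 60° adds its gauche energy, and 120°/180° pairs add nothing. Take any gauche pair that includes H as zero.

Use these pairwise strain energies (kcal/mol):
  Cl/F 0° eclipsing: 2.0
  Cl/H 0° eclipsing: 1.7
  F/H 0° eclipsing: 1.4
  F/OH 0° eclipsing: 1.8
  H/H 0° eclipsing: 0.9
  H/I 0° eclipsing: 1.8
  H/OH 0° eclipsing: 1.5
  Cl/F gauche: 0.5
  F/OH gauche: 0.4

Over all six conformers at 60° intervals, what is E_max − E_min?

4.2 kcal/mol

F at 0° (eclipsed): H–F eclipsed, OH–H eclipsed, Cl–H eclipsed; 1.4 + 1.5 + 1.7 = 4.6 kcal/mol.
F at 60° (staggered): OH–F gauche; 0.4 = 0.4 kcal/mol.
F at 120° (eclipsed): H–H eclipsed, OH–F eclipsed, Cl–H eclipsed; 0.9 + 1.8 + 1.7 = 4.4 kcal/mol.
F at 180° (staggered): OH–F gauche, Cl–F gauche; 0.4 + 0.5 = 0.9 kcal/mol.
F at 240° (eclipsed): H–H eclipsed, OH–H eclipsed, Cl–F eclipsed; 0.9 + 1.5 + 2.0 = 4.4 kcal/mol.
F at 300° (staggered): Cl–F gauche; 0.5 = 0.5 kcal/mol.
Max at 0° (4.6 kcal/mol), min at 60° (0.4 kcal/mol); barrier = 4.2 kcal/mol.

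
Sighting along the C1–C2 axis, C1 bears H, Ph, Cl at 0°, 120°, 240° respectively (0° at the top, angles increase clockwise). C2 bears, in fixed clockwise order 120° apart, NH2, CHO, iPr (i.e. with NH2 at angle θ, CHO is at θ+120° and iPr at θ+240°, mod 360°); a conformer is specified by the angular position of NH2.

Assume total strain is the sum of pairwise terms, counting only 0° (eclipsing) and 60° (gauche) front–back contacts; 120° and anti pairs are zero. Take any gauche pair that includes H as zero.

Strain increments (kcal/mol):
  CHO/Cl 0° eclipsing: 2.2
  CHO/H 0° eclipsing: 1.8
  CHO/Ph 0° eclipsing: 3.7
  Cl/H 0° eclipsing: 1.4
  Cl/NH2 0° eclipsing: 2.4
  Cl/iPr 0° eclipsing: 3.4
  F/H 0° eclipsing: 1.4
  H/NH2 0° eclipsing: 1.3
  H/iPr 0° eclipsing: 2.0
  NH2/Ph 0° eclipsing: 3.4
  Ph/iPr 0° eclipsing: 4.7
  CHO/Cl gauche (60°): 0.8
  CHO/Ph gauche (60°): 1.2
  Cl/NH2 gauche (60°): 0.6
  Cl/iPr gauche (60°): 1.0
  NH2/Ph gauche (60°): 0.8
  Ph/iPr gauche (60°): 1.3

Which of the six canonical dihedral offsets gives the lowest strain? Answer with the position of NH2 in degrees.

180°

NH2 at 0° is eclipsed. H at 0° is eclipsed with NH2 at 0° (1.3); Ph at 120° is eclipsed with CHO at 120° (3.7); Cl at 240° is eclipsed with iPr at 240° (3.4). Total 8.4 kcal/mol.
NH2 at 60° is staggered. Ph at 120° is gauche with NH2 at 60° (0.8); Ph at 120° is gauche with CHO at 180° (1.2); Cl at 240° is gauche with CHO at 180° (0.8); Cl at 240° is gauche with iPr at 300° (1.0). Total 3.8 kcal/mol.
NH2 at 120° is eclipsed. H at 0° is eclipsed with iPr at 0° (2.0); Ph at 120° is eclipsed with NH2 at 120° (3.4); Cl at 240° is eclipsed with CHO at 240° (2.2). Total 7.6 kcal/mol.
NH2 at 180° is staggered. Ph at 120° is gauche with NH2 at 180° (0.8); Ph at 120° is gauche with iPr at 60° (1.3); Cl at 240° is gauche with NH2 at 180° (0.6); Cl at 240° is gauche with CHO at 300° (0.8). Total 3.5 kcal/mol.
NH2 at 240° is eclipsed. H at 0° is eclipsed with CHO at 0° (1.8); Ph at 120° is eclipsed with iPr at 120° (4.7); Cl at 240° is eclipsed with NH2 at 240° (2.4). Total 8.9 kcal/mol.
NH2 at 300° is staggered. Ph at 120° is gauche with CHO at 60° (1.2); Ph at 120° is gauche with iPr at 180° (1.3); Cl at 240° is gauche with NH2 at 300° (0.6); Cl at 240° is gauche with iPr at 180° (1.0). Total 4.1 kcal/mol.
The minimum (3.5 kcal/mol) occurs with NH2 at 180°.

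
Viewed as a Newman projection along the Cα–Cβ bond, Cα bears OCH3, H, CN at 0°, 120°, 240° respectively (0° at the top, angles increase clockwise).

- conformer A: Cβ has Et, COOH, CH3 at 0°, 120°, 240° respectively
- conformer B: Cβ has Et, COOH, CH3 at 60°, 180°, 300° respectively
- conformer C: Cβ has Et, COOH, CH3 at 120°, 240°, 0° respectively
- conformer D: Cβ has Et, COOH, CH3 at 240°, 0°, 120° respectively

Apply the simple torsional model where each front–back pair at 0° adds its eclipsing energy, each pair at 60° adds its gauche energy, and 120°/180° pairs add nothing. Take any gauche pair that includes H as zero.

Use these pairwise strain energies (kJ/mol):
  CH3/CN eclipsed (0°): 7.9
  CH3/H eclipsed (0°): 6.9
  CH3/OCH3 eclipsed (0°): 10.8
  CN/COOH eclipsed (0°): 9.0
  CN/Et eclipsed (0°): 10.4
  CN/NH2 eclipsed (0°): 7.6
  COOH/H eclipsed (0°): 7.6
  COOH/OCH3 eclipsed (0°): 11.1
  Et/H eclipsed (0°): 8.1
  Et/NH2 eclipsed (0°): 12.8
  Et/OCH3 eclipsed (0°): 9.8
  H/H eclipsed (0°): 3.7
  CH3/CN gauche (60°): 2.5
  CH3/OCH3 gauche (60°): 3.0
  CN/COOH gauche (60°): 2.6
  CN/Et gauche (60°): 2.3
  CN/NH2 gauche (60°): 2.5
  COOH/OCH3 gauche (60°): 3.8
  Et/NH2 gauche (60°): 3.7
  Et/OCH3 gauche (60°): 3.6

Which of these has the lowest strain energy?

B

A (eclipsed): OCH3–Et eclipsed, H–COOH eclipsed, CN–CH3 eclipsed; 9.8 + 7.6 + 7.9 = 25.3 kJ/mol.
B (staggered): OCH3–Et gauche, OCH3–CH3 gauche, CN–COOH gauche, CN–CH3 gauche; 3.6 + 3.0 + 2.6 + 2.5 = 11.7 kJ/mol.
C (eclipsed): OCH3–CH3 eclipsed, H–Et eclipsed, CN–COOH eclipsed; 10.8 + 8.1 + 9.0 = 27.9 kJ/mol.
D (eclipsed): OCH3–COOH eclipsed, H–CH3 eclipsed, CN–Et eclipsed; 11.1 + 6.9 + 10.4 = 28.4 kJ/mol.
B has the lowest total (11.7 kJ/mol).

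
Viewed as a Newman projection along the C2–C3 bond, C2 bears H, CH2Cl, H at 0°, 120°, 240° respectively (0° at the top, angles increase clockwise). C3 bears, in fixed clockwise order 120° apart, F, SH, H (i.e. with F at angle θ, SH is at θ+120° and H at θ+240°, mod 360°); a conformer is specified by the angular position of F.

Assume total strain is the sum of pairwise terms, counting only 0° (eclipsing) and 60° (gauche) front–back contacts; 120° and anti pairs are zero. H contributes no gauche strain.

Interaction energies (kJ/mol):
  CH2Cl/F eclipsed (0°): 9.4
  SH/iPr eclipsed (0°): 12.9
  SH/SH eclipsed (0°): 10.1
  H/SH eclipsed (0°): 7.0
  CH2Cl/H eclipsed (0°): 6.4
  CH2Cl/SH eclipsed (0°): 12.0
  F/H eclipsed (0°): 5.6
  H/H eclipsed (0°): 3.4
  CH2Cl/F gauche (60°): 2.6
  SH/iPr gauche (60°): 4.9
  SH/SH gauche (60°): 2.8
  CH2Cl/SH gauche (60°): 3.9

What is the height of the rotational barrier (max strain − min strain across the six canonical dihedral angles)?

F at 0° is eclipsed. H at 0° is eclipsed with F at 0° (5.6); CH2Cl at 120° is eclipsed with SH at 120° (12.0); H at 240° is eclipsed with H at 240° (3.4). Total 21.0 kJ/mol.
F at 60° is staggered. CH2Cl at 120° is gauche with F at 60° (2.6); CH2Cl at 120° is gauche with SH at 180° (3.9). Total 6.5 kJ/mol.
F at 120° is eclipsed. H at 0° is eclipsed with H at 0° (3.4); CH2Cl at 120° is eclipsed with F at 120° (9.4); H at 240° is eclipsed with SH at 240° (7.0). Total 19.8 kJ/mol.
F at 180° is staggered. CH2Cl at 120° is gauche with F at 180° (2.6). Total 2.6 kJ/mol.
F at 240° is eclipsed. H at 0° is eclipsed with SH at 0° (7.0); CH2Cl at 120° is eclipsed with H at 120° (6.4); H at 240° is eclipsed with F at 240° (5.6). Total 19.0 kJ/mol.
F at 300° is staggered. CH2Cl at 120° is gauche with SH at 60° (3.9). Total 3.9 kJ/mol.
Max at 0° (21.0 kJ/mol), min at 180° (2.6 kJ/mol); barrier = 18.4 kJ/mol.

18.4 kJ/mol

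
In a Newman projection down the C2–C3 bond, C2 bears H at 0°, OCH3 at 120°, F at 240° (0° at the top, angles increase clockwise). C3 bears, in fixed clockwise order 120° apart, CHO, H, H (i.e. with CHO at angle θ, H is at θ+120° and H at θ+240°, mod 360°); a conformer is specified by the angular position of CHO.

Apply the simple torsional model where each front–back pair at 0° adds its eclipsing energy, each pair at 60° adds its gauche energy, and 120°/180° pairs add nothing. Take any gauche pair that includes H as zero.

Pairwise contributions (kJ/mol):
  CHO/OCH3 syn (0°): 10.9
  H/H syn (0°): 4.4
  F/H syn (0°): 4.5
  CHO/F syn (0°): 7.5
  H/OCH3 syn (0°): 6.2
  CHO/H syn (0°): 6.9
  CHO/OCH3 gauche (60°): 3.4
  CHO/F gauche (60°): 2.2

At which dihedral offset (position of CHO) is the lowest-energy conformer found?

300°

CHO at 0° (eclipsed): H(0°)/CHO(0°) eclipsed 6.9; OCH3(120°)/H(120°) eclipsed 6.2; F(240°)/H(240°) eclipsed 4.5 → 17.6 kJ/mol.
CHO at 60° (staggered): OCH3(120°)/CHO(60°) gauche 3.4 → 3.4 kJ/mol.
CHO at 120° (eclipsed): H(0°)/H(0°) eclipsed 4.4; OCH3(120°)/CHO(120°) eclipsed 10.9; F(240°)/H(240°) eclipsed 4.5 → 19.8 kJ/mol.
CHO at 180° (staggered): OCH3(120°)/CHO(180°) gauche 3.4; F(240°)/CHO(180°) gauche 2.2 → 5.6 kJ/mol.
CHO at 240° (eclipsed): H(0°)/H(0°) eclipsed 4.4; OCH3(120°)/H(120°) eclipsed 6.2; F(240°)/CHO(240°) eclipsed 7.5 → 18.1 kJ/mol.
CHO at 300° (staggered): F(240°)/CHO(300°) gauche 2.2 → 2.2 kJ/mol.
The minimum (2.2 kJ/mol) occurs with CHO at 300°.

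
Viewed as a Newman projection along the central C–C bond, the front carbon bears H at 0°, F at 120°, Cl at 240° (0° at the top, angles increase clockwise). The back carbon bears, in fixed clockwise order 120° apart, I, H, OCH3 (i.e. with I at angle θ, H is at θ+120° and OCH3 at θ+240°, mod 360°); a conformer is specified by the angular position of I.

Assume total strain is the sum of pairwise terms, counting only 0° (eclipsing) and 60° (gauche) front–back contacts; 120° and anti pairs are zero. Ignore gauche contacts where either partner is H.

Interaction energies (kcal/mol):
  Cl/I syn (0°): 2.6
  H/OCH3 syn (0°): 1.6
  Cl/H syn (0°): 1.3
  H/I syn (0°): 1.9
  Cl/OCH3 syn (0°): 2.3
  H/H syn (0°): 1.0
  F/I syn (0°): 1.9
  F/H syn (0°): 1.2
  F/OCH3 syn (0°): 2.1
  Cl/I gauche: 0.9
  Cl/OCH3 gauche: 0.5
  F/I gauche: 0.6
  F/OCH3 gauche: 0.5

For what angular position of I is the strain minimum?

I at 0° (eclipsed): H–I eclipsed, F–H eclipsed, Cl–OCH3 eclipsed; 1.9 + 1.2 + 2.3 = 5.4 kcal/mol.
I at 60° (staggered): F–I gauche, Cl–OCH3 gauche; 0.6 + 0.5 = 1.1 kcal/mol.
I at 120° (eclipsed): H–OCH3 eclipsed, F–I eclipsed, Cl–H eclipsed; 1.6 + 1.9 + 1.3 = 4.8 kcal/mol.
I at 180° (staggered): F–I gauche, F–OCH3 gauche, Cl–I gauche; 0.6 + 0.5 + 0.9 = 2.0 kcal/mol.
I at 240° (eclipsed): H–H eclipsed, F–OCH3 eclipsed, Cl–I eclipsed; 1.0 + 2.1 + 2.6 = 5.7 kcal/mol.
I at 300° (staggered): F–OCH3 gauche, Cl–I gauche, Cl–OCH3 gauche; 0.5 + 0.9 + 0.5 = 1.9 kcal/mol.
The minimum (1.1 kcal/mol) occurs with I at 60°.

60°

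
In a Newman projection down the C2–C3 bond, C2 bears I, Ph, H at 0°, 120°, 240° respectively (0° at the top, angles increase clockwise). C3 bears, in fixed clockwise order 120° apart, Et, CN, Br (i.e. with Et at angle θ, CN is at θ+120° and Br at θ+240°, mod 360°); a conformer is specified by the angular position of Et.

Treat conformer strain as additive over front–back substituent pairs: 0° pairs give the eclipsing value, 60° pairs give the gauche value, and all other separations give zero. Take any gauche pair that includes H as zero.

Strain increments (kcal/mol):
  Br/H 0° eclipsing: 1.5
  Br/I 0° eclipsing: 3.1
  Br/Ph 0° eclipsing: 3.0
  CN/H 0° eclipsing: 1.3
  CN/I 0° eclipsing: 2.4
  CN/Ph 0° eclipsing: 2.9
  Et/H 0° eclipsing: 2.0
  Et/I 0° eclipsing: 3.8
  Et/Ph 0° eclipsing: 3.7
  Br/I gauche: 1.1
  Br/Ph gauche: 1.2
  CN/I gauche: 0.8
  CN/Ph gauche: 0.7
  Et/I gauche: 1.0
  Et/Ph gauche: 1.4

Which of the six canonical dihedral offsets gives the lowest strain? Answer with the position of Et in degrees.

Et at 0° (eclipsed): I(0°)/Et(0°) eclipsed 3.8; Ph(120°)/CN(120°) eclipsed 2.9; H(240°)/Br(240°) eclipsed 1.5 → 8.2 kcal/mol.
Et at 60° (staggered): I(0°)/Et(60°) gauche 1.0; I(0°)/Br(300°) gauche 1.1; Ph(120°)/Et(60°) gauche 1.4; Ph(120°)/CN(180°) gauche 0.7 → 4.2 kcal/mol.
Et at 120° (eclipsed): I(0°)/Br(0°) eclipsed 3.1; Ph(120°)/Et(120°) eclipsed 3.7; H(240°)/CN(240°) eclipsed 1.3 → 8.1 kcal/mol.
Et at 180° (staggered): I(0°)/CN(300°) gauche 0.8; I(0°)/Br(60°) gauche 1.1; Ph(120°)/Et(180°) gauche 1.4; Ph(120°)/Br(60°) gauche 1.2 → 4.5 kcal/mol.
Et at 240° (eclipsed): I(0°)/CN(0°) eclipsed 2.4; Ph(120°)/Br(120°) eclipsed 3.0; H(240°)/Et(240°) eclipsed 2.0 → 7.4 kcal/mol.
Et at 300° (staggered): I(0°)/Et(300°) gauche 1.0; I(0°)/CN(60°) gauche 0.8; Ph(120°)/CN(60°) gauche 0.7; Ph(120°)/Br(180°) gauche 1.2 → 3.7 kcal/mol.
The minimum (3.7 kcal/mol) occurs with Et at 300°.

300°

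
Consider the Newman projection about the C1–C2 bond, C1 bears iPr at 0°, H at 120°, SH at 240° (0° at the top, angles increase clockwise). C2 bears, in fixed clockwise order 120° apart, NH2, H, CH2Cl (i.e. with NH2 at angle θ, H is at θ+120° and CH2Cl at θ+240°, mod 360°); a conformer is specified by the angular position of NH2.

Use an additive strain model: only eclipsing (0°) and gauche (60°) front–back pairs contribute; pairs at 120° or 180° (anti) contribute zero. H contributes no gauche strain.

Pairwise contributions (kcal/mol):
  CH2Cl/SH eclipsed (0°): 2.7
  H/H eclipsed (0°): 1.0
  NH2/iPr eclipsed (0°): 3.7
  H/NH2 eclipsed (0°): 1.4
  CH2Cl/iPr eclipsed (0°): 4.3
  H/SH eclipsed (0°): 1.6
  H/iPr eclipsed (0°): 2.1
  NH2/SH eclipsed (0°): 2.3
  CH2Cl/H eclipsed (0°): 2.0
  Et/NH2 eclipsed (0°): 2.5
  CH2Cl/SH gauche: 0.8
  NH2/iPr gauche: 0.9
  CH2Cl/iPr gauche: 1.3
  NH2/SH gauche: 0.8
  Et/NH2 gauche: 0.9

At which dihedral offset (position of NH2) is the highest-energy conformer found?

NH2 at 0° (eclipsed): iPr–NH2 eclipsed, H–H eclipsed, SH–CH2Cl eclipsed; 3.7 + 1.0 + 2.7 = 7.4 kcal/mol.
NH2 at 60° (staggered): iPr–NH2 gauche, iPr–CH2Cl gauche, SH–CH2Cl gauche; 0.9 + 1.3 + 0.8 = 3.0 kcal/mol.
NH2 at 120° (eclipsed): iPr–CH2Cl eclipsed, H–NH2 eclipsed, SH–H eclipsed; 4.3 + 1.4 + 1.6 = 7.3 kcal/mol.
NH2 at 180° (staggered): iPr–CH2Cl gauche, SH–NH2 gauche; 1.3 + 0.8 = 2.1 kcal/mol.
NH2 at 240° (eclipsed): iPr–H eclipsed, H–CH2Cl eclipsed, SH–NH2 eclipsed; 2.1 + 2.0 + 2.3 = 6.4 kcal/mol.
NH2 at 300° (staggered): iPr–NH2 gauche, SH–NH2 gauche, SH–CH2Cl gauche; 0.9 + 0.8 + 0.8 = 2.5 kcal/mol.
The maximum (7.4 kcal/mol) occurs with NH2 at 0°.

0°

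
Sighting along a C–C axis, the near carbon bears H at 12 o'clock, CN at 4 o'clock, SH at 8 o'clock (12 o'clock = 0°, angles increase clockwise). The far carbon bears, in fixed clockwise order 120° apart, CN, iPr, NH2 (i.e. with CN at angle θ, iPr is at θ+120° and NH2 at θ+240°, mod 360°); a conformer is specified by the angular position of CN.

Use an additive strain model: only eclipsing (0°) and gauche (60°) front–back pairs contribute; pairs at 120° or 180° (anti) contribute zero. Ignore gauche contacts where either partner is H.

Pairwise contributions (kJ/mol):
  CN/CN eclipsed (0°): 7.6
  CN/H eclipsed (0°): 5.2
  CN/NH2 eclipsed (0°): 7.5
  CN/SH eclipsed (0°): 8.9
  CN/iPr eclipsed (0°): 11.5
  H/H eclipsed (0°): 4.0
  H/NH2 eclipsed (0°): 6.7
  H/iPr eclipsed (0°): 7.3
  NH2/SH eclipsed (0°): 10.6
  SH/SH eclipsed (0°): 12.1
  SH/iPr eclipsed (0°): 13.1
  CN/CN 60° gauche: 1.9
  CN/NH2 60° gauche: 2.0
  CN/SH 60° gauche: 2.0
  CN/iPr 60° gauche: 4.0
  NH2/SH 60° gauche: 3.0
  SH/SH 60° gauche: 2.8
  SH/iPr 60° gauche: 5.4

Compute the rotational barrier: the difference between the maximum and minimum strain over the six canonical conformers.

CN at 0° (eclipsed): H–CN eclipsed, CN–iPr eclipsed, SH–NH2 eclipsed; 5.2 + 11.5 + 10.6 = 27.3 kJ/mol.
CN at 60° (staggered): CN–CN gauche, CN–iPr gauche, SH–iPr gauche, SH–NH2 gauche; 1.9 + 4.0 + 5.4 + 3.0 = 14.3 kJ/mol.
CN at 120° (eclipsed): H–NH2 eclipsed, CN–CN eclipsed, SH–iPr eclipsed; 6.7 + 7.6 + 13.1 = 27.4 kJ/mol.
CN at 180° (staggered): CN–CN gauche, CN–NH2 gauche, SH–CN gauche, SH–iPr gauche; 1.9 + 2.0 + 2.0 + 5.4 = 11.3 kJ/mol.
CN at 240° (eclipsed): H–iPr eclipsed, CN–NH2 eclipsed, SH–CN eclipsed; 7.3 + 7.5 + 8.9 = 23.7 kJ/mol.
CN at 300° (staggered): CN–iPr gauche, CN–NH2 gauche, SH–CN gauche, SH–NH2 gauche; 4.0 + 2.0 + 2.0 + 3.0 = 11.0 kJ/mol.
Max at 120° (27.4 kJ/mol), min at 300° (11.0 kJ/mol); barrier = 16.4 kJ/mol.

16.4 kJ/mol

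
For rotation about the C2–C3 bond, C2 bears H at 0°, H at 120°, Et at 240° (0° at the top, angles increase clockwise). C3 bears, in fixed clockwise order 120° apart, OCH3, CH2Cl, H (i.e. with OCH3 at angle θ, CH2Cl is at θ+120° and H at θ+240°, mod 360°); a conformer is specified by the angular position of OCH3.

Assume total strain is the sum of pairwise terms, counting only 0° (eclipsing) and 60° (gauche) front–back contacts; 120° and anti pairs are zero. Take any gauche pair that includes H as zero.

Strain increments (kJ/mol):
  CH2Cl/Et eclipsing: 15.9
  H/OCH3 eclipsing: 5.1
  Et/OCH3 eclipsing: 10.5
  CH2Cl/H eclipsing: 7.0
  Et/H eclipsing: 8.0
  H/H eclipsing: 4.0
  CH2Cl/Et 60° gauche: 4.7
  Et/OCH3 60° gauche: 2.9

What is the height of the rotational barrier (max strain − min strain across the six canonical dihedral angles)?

22.1 kJ/mol

OCH3 at 0° (eclipsed): H(0°)/OCH3(0°) eclipsed 5.1; H(120°)/CH2Cl(120°) eclipsed 7.0; Et(240°)/H(240°) eclipsed 8.0 → 20.1 kJ/mol.
OCH3 at 60° (staggered): Et(240°)/CH2Cl(180°) gauche 4.7 → 4.7 kJ/mol.
OCH3 at 120° (eclipsed): H(0°)/H(0°) eclipsed 4.0; H(120°)/OCH3(120°) eclipsed 5.1; Et(240°)/CH2Cl(240°) eclipsed 15.9 → 25.0 kJ/mol.
OCH3 at 180° (staggered): Et(240°)/OCH3(180°) gauche 2.9; Et(240°)/CH2Cl(300°) gauche 4.7 → 7.6 kJ/mol.
OCH3 at 240° (eclipsed): H(0°)/CH2Cl(0°) eclipsed 7.0; H(120°)/H(120°) eclipsed 4.0; Et(240°)/OCH3(240°) eclipsed 10.5 → 21.5 kJ/mol.
OCH3 at 300° (staggered): Et(240°)/OCH3(300°) gauche 2.9 → 2.9 kJ/mol.
Max at 120° (25.0 kJ/mol), min at 300° (2.9 kJ/mol); barrier = 22.1 kJ/mol.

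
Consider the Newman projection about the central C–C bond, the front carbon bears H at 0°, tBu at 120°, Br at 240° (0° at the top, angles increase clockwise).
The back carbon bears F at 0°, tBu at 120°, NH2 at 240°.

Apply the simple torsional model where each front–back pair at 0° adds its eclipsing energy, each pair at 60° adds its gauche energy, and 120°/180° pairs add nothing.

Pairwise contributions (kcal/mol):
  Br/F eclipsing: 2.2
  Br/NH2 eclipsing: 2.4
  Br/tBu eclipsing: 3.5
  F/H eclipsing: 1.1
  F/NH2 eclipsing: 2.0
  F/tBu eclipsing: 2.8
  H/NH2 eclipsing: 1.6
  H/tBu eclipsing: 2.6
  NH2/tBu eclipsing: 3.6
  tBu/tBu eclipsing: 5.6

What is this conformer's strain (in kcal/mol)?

This conformer (eclipsed): H–F eclipsed, tBu–tBu eclipsed, Br–NH2 eclipsed; 1.1 + 5.6 + 2.4 = 9.1 kcal/mol.

9.1 kcal/mol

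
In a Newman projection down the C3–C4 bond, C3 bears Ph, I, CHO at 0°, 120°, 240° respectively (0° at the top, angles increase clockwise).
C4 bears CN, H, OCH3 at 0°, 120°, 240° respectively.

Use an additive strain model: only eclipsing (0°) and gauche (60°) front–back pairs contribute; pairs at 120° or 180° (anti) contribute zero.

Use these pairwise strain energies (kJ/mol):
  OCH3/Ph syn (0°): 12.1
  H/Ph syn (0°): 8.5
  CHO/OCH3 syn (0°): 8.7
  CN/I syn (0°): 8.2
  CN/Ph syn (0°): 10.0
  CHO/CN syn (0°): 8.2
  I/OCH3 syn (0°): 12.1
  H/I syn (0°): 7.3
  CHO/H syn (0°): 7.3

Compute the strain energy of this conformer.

This conformer (eclipsed): Ph(0°)/CN(0°) eclipsed 10.0; I(120°)/H(120°) eclipsed 7.3; CHO(240°)/OCH3(240°) eclipsed 8.7 → 26.0 kJ/mol.

26.0 kJ/mol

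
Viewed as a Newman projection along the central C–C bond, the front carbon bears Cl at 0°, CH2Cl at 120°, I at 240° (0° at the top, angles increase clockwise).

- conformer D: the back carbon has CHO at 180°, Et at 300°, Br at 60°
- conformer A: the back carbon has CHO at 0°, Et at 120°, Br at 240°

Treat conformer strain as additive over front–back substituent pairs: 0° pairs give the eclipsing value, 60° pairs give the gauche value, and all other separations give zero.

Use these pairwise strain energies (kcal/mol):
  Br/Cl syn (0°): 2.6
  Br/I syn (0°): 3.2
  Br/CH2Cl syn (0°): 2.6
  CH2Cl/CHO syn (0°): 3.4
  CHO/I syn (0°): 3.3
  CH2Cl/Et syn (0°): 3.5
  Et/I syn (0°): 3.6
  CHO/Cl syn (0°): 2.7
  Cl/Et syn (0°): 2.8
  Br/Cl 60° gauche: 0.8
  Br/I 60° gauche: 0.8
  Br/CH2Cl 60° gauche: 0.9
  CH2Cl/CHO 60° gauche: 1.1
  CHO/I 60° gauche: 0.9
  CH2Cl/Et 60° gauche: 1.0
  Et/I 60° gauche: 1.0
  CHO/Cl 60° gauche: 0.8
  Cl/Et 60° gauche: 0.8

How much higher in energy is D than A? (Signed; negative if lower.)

D is staggered. Cl at 0° is gauche with Et at 300° (0.8); Cl at 0° is gauche with Br at 60° (0.8); CH2Cl at 120° is gauche with CHO at 180° (1.1); CH2Cl at 120° is gauche with Br at 60° (0.9); I at 240° is gauche with CHO at 180° (0.9); I at 240° is gauche with Et at 300° (1.0). Total 5.5 kcal/mol.
A is eclipsed. Cl at 0° is eclipsed with CHO at 0° (2.7); CH2Cl at 120° is eclipsed with Et at 120° (3.5); I at 240° is eclipsed with Br at 240° (3.2). Total 9.4 kcal/mol.
E(D) − E(A) = 5.5 − 9.4 = -3.9 kcal/mol.

-3.9 kcal/mol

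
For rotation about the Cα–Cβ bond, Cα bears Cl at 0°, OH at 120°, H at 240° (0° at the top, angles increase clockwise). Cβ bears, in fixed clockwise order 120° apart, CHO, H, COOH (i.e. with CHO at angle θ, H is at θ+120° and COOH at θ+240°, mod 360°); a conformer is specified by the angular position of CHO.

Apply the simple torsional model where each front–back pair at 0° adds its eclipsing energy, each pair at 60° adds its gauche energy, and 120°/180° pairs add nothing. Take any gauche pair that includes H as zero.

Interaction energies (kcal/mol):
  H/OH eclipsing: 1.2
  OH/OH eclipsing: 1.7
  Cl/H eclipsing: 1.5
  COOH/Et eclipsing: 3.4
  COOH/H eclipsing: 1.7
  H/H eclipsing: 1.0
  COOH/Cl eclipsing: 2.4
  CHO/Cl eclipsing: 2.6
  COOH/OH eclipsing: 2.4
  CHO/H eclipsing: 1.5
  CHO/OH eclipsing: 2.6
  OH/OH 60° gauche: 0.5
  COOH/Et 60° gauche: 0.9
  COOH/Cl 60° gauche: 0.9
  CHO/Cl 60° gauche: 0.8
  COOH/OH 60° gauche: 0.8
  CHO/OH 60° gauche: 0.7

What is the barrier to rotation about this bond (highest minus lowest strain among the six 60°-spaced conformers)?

4.4 kcal/mol

CHO at 0° (eclipsed): Cl(0°)/CHO(0°) eclipsed 2.6; OH(120°)/H(120°) eclipsed 1.2; H(240°)/COOH(240°) eclipsed 1.7 → 5.5 kcal/mol.
CHO at 60° (staggered): Cl(0°)/CHO(60°) gauche 0.8; Cl(0°)/COOH(300°) gauche 0.9; OH(120°)/CHO(60°) gauche 0.7 → 2.4 kcal/mol.
CHO at 120° (eclipsed): Cl(0°)/COOH(0°) eclipsed 2.4; OH(120°)/CHO(120°) eclipsed 2.6; H(240°)/H(240°) eclipsed 1.0 → 6.0 kcal/mol.
CHO at 180° (staggered): Cl(0°)/COOH(60°) gauche 0.9; OH(120°)/CHO(180°) gauche 0.7; OH(120°)/COOH(60°) gauche 0.8 → 2.4 kcal/mol.
CHO at 240° (eclipsed): Cl(0°)/H(0°) eclipsed 1.5; OH(120°)/COOH(120°) eclipsed 2.4; H(240°)/CHO(240°) eclipsed 1.5 → 5.4 kcal/mol.
CHO at 300° (staggered): Cl(0°)/CHO(300°) gauche 0.8; OH(120°)/COOH(180°) gauche 0.8 → 1.6 kcal/mol.
Max at 120° (6.0 kcal/mol), min at 300° (1.6 kcal/mol); barrier = 4.4 kcal/mol.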